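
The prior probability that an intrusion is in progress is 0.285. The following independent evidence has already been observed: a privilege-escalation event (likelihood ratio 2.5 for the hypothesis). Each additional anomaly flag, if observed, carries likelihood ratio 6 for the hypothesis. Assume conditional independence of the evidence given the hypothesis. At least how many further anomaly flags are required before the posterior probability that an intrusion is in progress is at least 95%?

Prior odds = 0.285/0.715 = 57/143.
Bayes factor of the evidence already in hand = 2.5.
Odds after that evidence = (57/143) × 2.5 = 285/286.
Target odds = 0.95/0.05 = 19.
Need 6ⁿ ≥ 19 ÷ (285/286) = 286/15.
6¹ = 6 falls short of 286/15 but 6² = 36 reaches it, so n = 2.

2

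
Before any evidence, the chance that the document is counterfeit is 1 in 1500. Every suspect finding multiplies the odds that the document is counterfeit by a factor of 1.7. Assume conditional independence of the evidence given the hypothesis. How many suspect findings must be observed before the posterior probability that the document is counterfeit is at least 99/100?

23

Prior odds = (1/1500)/(1499/1500) = 1/1499.
Likelihood ratio per suspect finding = 1.7.
Target odds: 0.99 ÷ 0.01 = 99.
Need (1/1499) × 1.7ⁿ ≥ 99, i.e. 1.7ⁿ ≥ 148401.
1.7²² ≈117456 falls short of 148401 but 1.7²³ ≈199676 reaches it, so n = 23.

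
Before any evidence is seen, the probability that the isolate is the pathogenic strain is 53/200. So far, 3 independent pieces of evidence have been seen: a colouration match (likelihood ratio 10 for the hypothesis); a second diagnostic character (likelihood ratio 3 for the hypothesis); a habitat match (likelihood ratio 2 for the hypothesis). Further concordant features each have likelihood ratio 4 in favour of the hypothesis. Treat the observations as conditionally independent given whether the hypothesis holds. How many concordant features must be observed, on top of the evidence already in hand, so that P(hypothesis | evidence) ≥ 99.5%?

2

Prior odds = 0.265/0.735 = 53/147.
Combined Bayes factor of the evidence already in hand = 10 × 3 × 2 = 60.
Odds after that evidence = (53/147) × 60 = 1060/49.
Target odds = 0.995/0.005 = 199.
Need 4ⁿ ≥ 199 ÷ (1060/49) = 9751/1060.
4¹ = 4 falls short of 9751/1060 but 4² = 16 reaches it, so n = 2.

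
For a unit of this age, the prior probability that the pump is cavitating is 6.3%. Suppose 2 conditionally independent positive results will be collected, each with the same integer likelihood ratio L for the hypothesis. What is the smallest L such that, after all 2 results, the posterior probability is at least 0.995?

55

Prior odds = 0.063/0.937 = 63/937.
Target odds = 0.995/0.005 = 199.
Need L² ≥ 199 ÷ (63/937) = 186463/63.
54² = 2916 < 186463/63 ≤ 3025 = 55², so L = 55.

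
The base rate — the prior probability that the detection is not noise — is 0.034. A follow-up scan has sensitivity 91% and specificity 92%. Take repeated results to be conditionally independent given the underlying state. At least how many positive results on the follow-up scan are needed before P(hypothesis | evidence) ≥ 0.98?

3

Prior odds: 0.034 ÷ 0.966 = 17/483.
False-positive rate = 1 − 0.92 = 0.08; likelihood ratio of a positive = 0.91/0.08 = 11.375.
Target posterior odds = 0.98/0.02 = 49.
Require 11.375ⁿ ≥ 49 ÷ (17/483) = 23667/17.
11.375² = 129.390625 falls short of 23667/17 but 11.375³ = 753571/512 reaches it, so n = 3.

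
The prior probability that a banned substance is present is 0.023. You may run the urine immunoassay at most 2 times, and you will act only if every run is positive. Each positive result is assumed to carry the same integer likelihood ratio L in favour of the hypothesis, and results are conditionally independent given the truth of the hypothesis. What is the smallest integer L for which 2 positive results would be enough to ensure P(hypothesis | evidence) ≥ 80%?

Prior odds = 0.023/0.977 = 23/977.
Target odds = 0.8/0.2 = 4.
Need L² ≥ 4 ÷ (23/977) = 3908/23.
13² = 169 < 3908/23 ≤ 196 = 14², so L = 14.

14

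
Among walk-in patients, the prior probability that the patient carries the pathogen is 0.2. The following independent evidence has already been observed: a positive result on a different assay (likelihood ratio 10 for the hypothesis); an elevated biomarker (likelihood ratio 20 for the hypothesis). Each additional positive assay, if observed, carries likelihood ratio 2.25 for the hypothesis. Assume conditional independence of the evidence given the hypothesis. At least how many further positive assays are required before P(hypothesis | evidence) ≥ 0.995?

2

Prior odds = 0.2/0.8 = 0.25.
Combined Bayes factor of the evidence already in hand = 10 × 20 = 200.
Odds after that evidence = 0.25 × 200 = 50.
Target odds = 0.995/0.005 = 199.
Need 2.25ⁿ ≥ 199 ÷ 50 = 3.98.
2.25¹ = 2.25 falls short of 3.98 but 2.25² = 5.0625 reaches it, so n = 2.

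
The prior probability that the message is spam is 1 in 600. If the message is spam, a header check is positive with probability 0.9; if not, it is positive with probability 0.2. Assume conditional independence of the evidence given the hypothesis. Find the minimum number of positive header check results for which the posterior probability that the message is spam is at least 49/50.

7

Prior odds: (1/600) ÷ (599/600) = 1/599.
Likelihood ratio of a positive = 0.9/0.2 = 4.5.
Target odds: 0.98 ÷ 0.02 = 49.
Require 4.5ⁿ ≥ 49 ÷ (1/599) = 29351.
4.5⁶ = 8303.765625 falls short of 29351 but 4.5⁷ = 4782969/128 reaches it, so n = 7.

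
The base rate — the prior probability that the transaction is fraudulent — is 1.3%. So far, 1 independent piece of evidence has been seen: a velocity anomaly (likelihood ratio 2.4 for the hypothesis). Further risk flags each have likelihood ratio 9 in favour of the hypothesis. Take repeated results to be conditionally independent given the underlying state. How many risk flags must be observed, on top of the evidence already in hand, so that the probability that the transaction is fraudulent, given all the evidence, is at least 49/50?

Prior odds = 0.013/0.987 = 13/987.
Bayes factor of the evidence already in hand = 2.4.
Odds after that evidence = (13/987) × 2.4 = 52/1645.
Target odds = 0.98/0.02 = 49.
Need 9ⁿ ≥ 49 ÷ (52/1645) = 80605/52.
9³ = 729 falls short of 80605/52 but 9⁴ = 6561 reaches it, so n = 4.

4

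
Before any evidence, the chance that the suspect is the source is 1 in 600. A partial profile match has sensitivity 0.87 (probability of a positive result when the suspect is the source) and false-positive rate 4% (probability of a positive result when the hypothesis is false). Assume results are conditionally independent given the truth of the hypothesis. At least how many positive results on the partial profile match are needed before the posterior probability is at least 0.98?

4

Prior odds = (1/600)/(599/600) = 1/599.
Likelihood ratio of a positive result = 0.87/0.04 = 21.75.
Target posterior odds = 0.98/0.02 = 49.
Require 21.75ⁿ ≥ 49 ÷ (1/599) = 29351.
21.75³ = 658503/64 falls short of 29351 but 21.75⁴ = 57289761/256 reaches it, so n = 4.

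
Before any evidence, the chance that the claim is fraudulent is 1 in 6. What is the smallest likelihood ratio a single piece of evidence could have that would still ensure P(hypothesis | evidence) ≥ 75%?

15

Prior odds = (1/6)/(5/6) = 0.2.
Target odds = 0.75/0.25 = 3.
Required Bayes factor = 3 ÷ 0.2 = 15.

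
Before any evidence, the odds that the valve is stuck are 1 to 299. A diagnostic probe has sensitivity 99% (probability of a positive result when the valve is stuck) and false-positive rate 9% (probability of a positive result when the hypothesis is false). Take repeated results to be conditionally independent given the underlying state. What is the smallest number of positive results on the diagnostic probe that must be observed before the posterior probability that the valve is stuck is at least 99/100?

5

Prior odds = 1/299.
Likelihood ratio of a positive result = 0.99/0.09 = 11.
Target posterior odds = 0.99/0.01 = 99.
Require 11ⁿ ≥ 99 ÷ (1/299) = 29601.
11⁴ = 14641 falls short of 29601 but 11⁵ = 161051 reaches it, so n = 5.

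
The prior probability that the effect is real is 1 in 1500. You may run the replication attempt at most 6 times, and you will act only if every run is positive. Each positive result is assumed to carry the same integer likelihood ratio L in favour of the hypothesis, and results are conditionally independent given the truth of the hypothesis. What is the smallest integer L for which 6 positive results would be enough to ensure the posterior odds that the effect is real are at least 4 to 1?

Prior odds = (1/1500)/(1499/1500) = 1/1499.
Target odds = 4.
Need L⁶ ≥ 4 ÷ (1/1499) = 5996.
4⁶ = 4096 < 5996 ≤ 15625 = 5⁶, so L = 5.

5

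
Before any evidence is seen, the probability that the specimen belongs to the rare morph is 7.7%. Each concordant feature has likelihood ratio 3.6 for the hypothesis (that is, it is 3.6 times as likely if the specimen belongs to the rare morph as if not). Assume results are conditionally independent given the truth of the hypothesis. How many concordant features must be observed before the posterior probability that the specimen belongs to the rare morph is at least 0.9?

4

Prior odds = 0.077/0.923 = 77/923.
Likelihood ratio per concordant feature = 3.6.
Target odds: 0.9 ÷ 0.1 = 9.
Require 3.6ⁿ ≥ 9 ÷ (77/923) = 8307/77.
3.6³ = 46.656 falls short of 8307/77 but 3.6⁴ = 167.9616 reaches it, so n = 4.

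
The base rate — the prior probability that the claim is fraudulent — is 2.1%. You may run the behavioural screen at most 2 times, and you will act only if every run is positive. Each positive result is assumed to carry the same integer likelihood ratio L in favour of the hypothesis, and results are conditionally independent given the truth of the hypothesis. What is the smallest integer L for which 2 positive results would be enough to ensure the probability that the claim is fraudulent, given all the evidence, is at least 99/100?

Prior odds = 0.021/0.979 = 21/979.
Target odds = 0.99/0.01 = 99.
Need L² ≥ 99 ÷ (21/979) = 32307/7.
67² = 4489 < 32307/7 ≤ 4624 = 68², so L = 68.

68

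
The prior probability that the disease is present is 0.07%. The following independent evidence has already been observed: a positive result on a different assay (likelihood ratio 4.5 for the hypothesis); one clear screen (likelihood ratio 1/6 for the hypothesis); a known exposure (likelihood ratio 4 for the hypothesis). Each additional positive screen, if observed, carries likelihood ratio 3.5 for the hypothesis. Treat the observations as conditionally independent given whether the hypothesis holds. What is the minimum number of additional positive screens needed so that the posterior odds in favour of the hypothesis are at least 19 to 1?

8

Prior odds = 0.0007/0.9993 = 7/9993.
Combined Bayes factor of the evidence already in hand = 4.5 × (1/6) × 4 = 3.
Odds after that evidence = (7/9993) × 3 = 7/3331.
Target odds = 19.
Need 3.5ⁿ ≥ 19 ÷ (7/3331) = 63289/7.
3.5⁷ = 823543/128 falls short of 63289/7 but 3.5⁸ = 5764801/256 reaches it, so n = 8.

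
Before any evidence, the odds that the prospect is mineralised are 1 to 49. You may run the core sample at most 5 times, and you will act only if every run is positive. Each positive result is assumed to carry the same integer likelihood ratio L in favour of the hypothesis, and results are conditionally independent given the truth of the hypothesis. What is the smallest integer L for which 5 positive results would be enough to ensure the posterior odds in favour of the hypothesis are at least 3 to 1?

Prior odds = 1/49.
Target odds = 3.
Need L⁵ ≥ 3 ÷ (1/49) = 147.
2⁵ = 32 < 147 ≤ 243 = 3⁵, so L = 3.

3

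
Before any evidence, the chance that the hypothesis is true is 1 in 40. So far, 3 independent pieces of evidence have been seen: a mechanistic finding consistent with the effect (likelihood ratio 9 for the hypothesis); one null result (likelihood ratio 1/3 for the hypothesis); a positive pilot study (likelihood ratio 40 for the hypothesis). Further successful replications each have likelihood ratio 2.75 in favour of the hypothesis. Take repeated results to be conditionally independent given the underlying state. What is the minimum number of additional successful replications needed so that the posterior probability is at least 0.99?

Prior odds = 0.025/0.975 = 1/39.
Combined Bayes factor of the evidence already in hand = 9 × (1/3) × 40 = 120.
Odds after that evidence = (1/39) × 120 = 40/13.
Target odds = 0.99/0.01 = 99.
Need 2.75ⁿ ≥ 99 ÷ (40/13) = 32.175.
2.75³ = 20.796875 falls short of 32.175 but 2.75⁴ = 57.19140625 reaches it, so n = 4.

4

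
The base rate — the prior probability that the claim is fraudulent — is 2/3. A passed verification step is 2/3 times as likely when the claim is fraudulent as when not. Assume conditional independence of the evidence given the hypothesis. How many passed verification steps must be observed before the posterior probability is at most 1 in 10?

Prior odds = (2/3)/(1/3) = 2.
Likelihood ratio per passed verification step = 2/3.
Target odds: 0.1 ÷ 0.9 = 1/9.
Require (2/3)ⁿ ≤ 1/9 ÷ 2 = 1/18.
(2/3)⁷ = 128/2187 is still above 1/18 but (2/3)⁸ = 256/6561 is at or below it, so n = 8.

8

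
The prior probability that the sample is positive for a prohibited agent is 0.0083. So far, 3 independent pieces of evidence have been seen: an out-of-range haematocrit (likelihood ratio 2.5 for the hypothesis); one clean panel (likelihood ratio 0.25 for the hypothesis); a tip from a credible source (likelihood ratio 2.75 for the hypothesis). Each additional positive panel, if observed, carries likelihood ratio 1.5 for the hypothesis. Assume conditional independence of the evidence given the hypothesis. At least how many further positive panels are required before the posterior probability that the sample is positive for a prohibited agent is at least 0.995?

Prior odds = 0.0083/0.9917 = 83/9917.
Combined Bayes factor of the evidence already in hand = 2.5 × 0.25 × 2.75 = 1.71875.
Odds after that evidence = (83/9917) × 1.71875 = 4565/317344.
Target odds = 0.995/0.005 = 199.
Need 1.5ⁿ ≥ 199 ÷ (4565/317344) = 63151456/4565.
1.5²³ ≈11222.7 falls short of 63151456/4565 but 1.5²⁴ ≈16834.1 reaches it, so n = 24.

24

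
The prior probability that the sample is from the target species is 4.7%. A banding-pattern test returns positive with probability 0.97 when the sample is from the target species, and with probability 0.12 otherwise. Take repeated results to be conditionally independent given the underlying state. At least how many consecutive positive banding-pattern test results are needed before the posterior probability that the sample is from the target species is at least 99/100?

4

Prior odds: 0.047 ÷ 0.953 = 47/953.
Likelihood ratio of a positive result = 0.97/0.12 = 97/12.
Target odds: 0.99 ÷ 0.01 = 99.
Require (97/12)ⁿ ≥ 99 ÷ (47/953) = 94347/47.
(97/12)³ = 912673/1728 falls short of 94347/47 but (97/12)⁴ = 88529281/20736 reaches it, so n = 4.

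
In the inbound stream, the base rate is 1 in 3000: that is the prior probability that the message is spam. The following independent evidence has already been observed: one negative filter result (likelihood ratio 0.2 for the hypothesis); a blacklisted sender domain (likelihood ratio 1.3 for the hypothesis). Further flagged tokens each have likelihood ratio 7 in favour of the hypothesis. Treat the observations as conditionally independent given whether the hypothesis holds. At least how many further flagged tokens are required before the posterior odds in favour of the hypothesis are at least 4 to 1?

6

Prior odds = (1/3000)/(2999/3000) = 1/2999.
Combined Bayes factor of the evidence already in hand = 0.2 × 1.3 = 0.26.
Odds after that evidence = (1/2999) × 0.26 = 13/149950.
Target odds = 4.
Need 7ⁿ ≥ 4 ÷ (13/149950) = 599800/13.
7⁵ = 16807 falls short of 599800/13 but 7⁶ = 117649 reaches it, so n = 6.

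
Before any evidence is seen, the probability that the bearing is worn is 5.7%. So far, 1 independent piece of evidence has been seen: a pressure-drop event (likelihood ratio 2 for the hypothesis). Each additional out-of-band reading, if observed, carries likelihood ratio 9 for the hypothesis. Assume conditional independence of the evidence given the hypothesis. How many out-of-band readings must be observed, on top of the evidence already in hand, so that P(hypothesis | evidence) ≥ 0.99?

Prior odds = 0.057/0.943 = 57/943.
Bayes factor of the evidence already in hand = 2.
Odds after that evidence = (57/943) × 2 = 114/943.
Target odds = 0.99/0.01 = 99.
Need 9ⁿ ≥ 99 ÷ (114/943) = 31119/38.
9³ = 729 falls short of 31119/38 but 9⁴ = 6561 reaches it, so n = 4.

4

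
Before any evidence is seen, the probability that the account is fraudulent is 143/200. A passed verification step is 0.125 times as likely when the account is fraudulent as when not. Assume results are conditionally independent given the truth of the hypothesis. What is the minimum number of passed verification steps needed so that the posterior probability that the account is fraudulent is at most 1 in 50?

3

Prior odds: 0.715 ÷ 0.285 = 143/57.
Likelihood ratio per passed verification step = 0.125.
Target odds: 0.02 ÷ 0.98 = 1/49.
Need (143/57) × 0.125ⁿ ≤ 1/49, i.e. 0.125ⁿ ≤ 57/7007.
0.125² = 0.015625 is still above 57/7007 but 0.125³ = 0.001953125 is at or below it, so n = 3.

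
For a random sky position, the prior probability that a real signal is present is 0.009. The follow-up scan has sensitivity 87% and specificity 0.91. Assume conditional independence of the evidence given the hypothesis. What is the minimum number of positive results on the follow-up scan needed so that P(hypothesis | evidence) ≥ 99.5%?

5

Prior odds: 0.009 ÷ 0.991 = 9/991.
False-positive rate = 1 − 0.91 = 0.09; likelihood ratio of a positive = 0.87/0.09 = 29/3.
Target odds: 0.995 ÷ 0.005 = 199.
Need (9/991) × (29/3)ⁿ ≥ 199, i.e. (29/3)ⁿ ≥ 197209/9.
(29/3)⁴ = 707281/81 falls short of 197209/9 but (29/3)⁵ = 20511149/243 reaches it, so n = 5.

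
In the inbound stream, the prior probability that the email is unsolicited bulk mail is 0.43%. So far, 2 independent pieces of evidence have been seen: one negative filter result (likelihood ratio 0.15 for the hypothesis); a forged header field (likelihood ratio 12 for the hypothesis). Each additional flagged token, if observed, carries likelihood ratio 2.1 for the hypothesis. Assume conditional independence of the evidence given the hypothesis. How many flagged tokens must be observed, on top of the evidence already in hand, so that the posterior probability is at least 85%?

Prior odds = 0.0043/0.9957 = 43/9957.
Combined Bayes factor of the evidence already in hand = 0.15 × 12 = 1.8.
Odds after that evidence = (43/9957) × 1.8 = 129/16595.
Target odds = 0.85/0.15 = 17/3.
Need 2.1ⁿ ≥ 17/3 ÷ (129/16595) = 282115/387.
2.1⁸ ≈378.229 falls short of 282115/387 but 2.1⁹ ≈794.28 reaches it, so n = 9.

9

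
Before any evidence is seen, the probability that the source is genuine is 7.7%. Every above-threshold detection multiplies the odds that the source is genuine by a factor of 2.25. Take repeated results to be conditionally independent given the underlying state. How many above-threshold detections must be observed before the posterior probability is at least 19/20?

Prior odds: 0.077 ÷ 0.923 = 77/923.
Likelihood ratio per above-threshold detection = 2.25.
Target posterior odds = 0.95/0.05 = 19.
Need (77/923) × 2.25ⁿ ≥ 19, i.e. 2.25ⁿ ≥ 17537/77.
2.25⁶ = 531441/4096 falls short of 17537/77 but 2.25⁷ = 4782969/16384 reaches it, so n = 7.

7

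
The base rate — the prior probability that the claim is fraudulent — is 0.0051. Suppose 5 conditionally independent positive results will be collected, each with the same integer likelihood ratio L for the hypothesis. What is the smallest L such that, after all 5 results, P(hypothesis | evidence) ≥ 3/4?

Prior odds = 0.0051/0.9949 = 51/9949.
Target odds = 0.75/0.25 = 3.
Need L⁵ ≥ 3 ÷ (51/9949) = 9949/17.
3⁵ = 243 < 9949/17 ≤ 1024 = 4⁵, so L = 4.

4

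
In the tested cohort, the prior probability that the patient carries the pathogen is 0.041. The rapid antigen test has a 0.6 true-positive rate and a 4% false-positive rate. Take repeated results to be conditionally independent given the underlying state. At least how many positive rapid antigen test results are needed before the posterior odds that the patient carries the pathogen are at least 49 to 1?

Prior odds = 0.041/0.959 = 41/959.
Likelihood ratio of a positive result = 0.6/0.04 = 15.
Target odds = 49.
Require 15ⁿ ≥ 49 ÷ (41/959) = 46991/41.
15² = 225 falls short of 46991/41 but 15³ = 3375 reaches it, so n = 3.

3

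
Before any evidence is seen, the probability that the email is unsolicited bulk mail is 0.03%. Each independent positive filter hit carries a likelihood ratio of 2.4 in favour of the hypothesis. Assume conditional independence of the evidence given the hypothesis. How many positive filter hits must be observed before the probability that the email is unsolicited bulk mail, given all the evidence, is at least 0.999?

18

Prior odds = 0.0003/0.9997 = 3/9997.
Likelihood ratio per positive filter hit = 2.4.
Target posterior odds = 0.999/0.001 = 999.
Need (3/9997) × 2.4ⁿ ≥ 999, i.e. 2.4ⁿ ≥ 3329001.
2.4¹⁷ ≈2.90798e+06 falls short of 3329001 but 2.4¹⁸ ≈6.97915e+06 reaches it, so n = 18.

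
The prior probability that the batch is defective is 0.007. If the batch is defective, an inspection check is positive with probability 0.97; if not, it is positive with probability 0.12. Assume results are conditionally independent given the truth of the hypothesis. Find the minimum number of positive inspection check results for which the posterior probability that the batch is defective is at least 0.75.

3

Prior odds: 0.007 ÷ 0.993 = 7/993.
Likelihood ratio of a positive = 0.97/0.12 = 97/12.
Target odds: 0.75 ÷ 0.25 = 3.
Require (97/12)ⁿ ≥ 3 ÷ (7/993) = 2979/7.
(97/12)² = 9409/144 falls short of 2979/7 but (97/12)³ = 912673/1728 reaches it, so n = 3.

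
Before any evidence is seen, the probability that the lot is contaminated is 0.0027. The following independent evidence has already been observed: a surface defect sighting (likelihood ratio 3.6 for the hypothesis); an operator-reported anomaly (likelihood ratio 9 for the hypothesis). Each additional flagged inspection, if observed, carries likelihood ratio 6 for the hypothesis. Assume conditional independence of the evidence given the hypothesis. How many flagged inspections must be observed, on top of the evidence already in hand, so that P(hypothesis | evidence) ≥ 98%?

Prior odds = 0.0027/0.9973 = 27/9973.
Combined Bayes factor of the evidence already in hand = 3.6 × 9 = 32.4.
Odds after that evidence = (27/9973) × 32.4 = 4374/49865.
Target odds = 0.98/0.02 = 49.
Need 6ⁿ ≥ 49 ÷ (4374/49865) = 2443385/4374.
6³ = 216 falls short of 2443385/4374 but 6⁴ = 1296 reaches it, so n = 4.

4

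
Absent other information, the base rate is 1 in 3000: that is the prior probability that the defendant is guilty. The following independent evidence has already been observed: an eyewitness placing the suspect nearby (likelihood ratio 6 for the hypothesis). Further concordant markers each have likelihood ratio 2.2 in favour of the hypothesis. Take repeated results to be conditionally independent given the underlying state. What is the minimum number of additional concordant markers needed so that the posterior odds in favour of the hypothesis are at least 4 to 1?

Prior odds = (1/3000)/(2999/3000) = 1/2999.
Bayes factor of the evidence already in hand = 6.
Odds after that evidence = (1/2999) × 6 = 6/2999.
Target odds = 4.
Need 2.2ⁿ ≥ 4 ÷ (6/2999) = 5998/3.
2.2⁹ ≈1207.27 falls short of 5998/3 but 2.2¹⁰ ≈2655.99 reaches it, so n = 10.

10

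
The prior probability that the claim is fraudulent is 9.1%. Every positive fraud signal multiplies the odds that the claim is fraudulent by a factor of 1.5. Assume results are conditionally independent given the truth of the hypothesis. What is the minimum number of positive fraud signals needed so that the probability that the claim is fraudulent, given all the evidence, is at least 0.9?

12

Prior odds: 0.091 ÷ 0.909 = 91/909.
Likelihood ratio per positive fraud signal = 1.5.
Target posterior odds = 0.9/0.1 = 9.
Require 1.5ⁿ ≥ 9 ÷ (91/909) = 8181/91.
1.5¹¹ = 177147/2048 falls short of 8181/91 but 1.5¹² = 531441/4096 reaches it, so n = 12.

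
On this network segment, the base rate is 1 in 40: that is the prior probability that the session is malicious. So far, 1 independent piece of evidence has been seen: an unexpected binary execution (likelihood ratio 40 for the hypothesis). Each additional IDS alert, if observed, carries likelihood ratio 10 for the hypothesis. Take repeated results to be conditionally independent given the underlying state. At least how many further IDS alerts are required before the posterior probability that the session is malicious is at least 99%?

2

Prior odds = 0.025/0.975 = 1/39.
Bayes factor of the evidence already in hand = 40.
Odds after that evidence = (1/39) × 40 = 40/39.
Target odds = 0.99/0.01 = 99.
Need 10ⁿ ≥ 99 ÷ (40/39) = 96.525.
10¹ = 10 falls short of 96.525 but 10² = 100 reaches it, so n = 2.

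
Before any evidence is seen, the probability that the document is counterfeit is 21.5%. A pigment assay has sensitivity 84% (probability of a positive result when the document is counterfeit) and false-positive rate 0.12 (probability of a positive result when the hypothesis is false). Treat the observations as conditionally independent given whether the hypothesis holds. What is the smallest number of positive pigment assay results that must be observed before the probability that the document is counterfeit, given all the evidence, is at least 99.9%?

5

Prior odds: 0.215 ÷ 0.785 = 43/157.
Likelihood ratio of a positive result = 0.84/0.12 = 7.
Target odds: 0.999 ÷ 0.001 = 999.
Require 7ⁿ ≥ 999 ÷ (43/157) = 156843/43.
7⁴ = 2401 falls short of 156843/43 but 7⁵ = 16807 reaches it, so n = 5.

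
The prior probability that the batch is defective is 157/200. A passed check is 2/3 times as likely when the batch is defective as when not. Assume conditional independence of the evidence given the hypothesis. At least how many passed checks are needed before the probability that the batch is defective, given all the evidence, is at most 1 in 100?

Prior odds: 0.785 ÷ 0.215 = 157/43.
Likelihood ratio per passed check = 2/3.
Target odds: 0.01 ÷ 0.99 = 1/99.
Need (157/43) × (2/3)ⁿ ≤ 1/99, i.e. (2/3)ⁿ ≤ 43/15543.
(2/3)¹⁴ = 16384/4782969 is still above 43/15543 but (2/3)¹⁵ = 32768/14348907 is at or below it, so n = 15.

15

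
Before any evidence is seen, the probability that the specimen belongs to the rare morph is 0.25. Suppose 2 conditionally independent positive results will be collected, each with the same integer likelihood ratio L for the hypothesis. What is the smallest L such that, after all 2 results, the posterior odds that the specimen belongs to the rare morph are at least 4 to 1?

4

Prior odds = 0.25/0.75 = 1/3.
Target odds = 4.
Need L² ≥ 4 ÷ (1/3) = 12.
3² = 9 < 12 ≤ 16 = 4², so L = 4.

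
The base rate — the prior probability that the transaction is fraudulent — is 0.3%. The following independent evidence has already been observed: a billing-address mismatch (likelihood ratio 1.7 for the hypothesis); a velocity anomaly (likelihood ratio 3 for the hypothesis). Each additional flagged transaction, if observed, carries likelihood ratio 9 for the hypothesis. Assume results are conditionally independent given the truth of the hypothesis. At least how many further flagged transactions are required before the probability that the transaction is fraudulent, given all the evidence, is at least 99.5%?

Prior odds = 0.003/0.997 = 3/997.
Combined Bayes factor of the evidence already in hand = 1.7 × 3 = 5.1.
Odds after that evidence = (3/997) × 5.1 = 153/9970.
Target odds = 0.995/0.005 = 199.
Need 9ⁿ ≥ 199 ÷ (153/9970) = 1984030/153.
9⁴ = 6561 falls short of 1984030/153 but 9⁵ = 59049 reaches it, so n = 5.

5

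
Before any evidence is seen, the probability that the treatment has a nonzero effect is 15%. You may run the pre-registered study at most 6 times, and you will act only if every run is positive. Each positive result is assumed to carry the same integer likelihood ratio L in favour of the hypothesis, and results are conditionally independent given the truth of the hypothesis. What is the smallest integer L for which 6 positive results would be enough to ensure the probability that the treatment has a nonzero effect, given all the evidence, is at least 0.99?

Prior odds = 0.15/0.85 = 3/17.
Target odds = 0.99/0.01 = 99.
Need L⁶ ≥ 99 ÷ (3/17) = 561.
2⁶ = 64 < 561 ≤ 729 = 3⁶, so L = 3.

3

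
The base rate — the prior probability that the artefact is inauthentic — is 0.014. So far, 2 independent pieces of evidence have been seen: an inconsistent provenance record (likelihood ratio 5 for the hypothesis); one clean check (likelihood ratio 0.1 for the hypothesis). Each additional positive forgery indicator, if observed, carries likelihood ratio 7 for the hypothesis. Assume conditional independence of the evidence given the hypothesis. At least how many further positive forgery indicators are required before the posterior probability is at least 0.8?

Prior odds = 0.014/0.986 = 7/493.
Combined Bayes factor of the evidence already in hand = 5 × 0.1 = 0.5.
Odds after that evidence = (7/493) × 0.5 = 7/986.
Target odds = 0.8/0.2 = 4.
Need 7ⁿ ≥ 4 ÷ (7/986) = 3944/7.
7³ = 343 falls short of 3944/7 but 7⁴ = 2401 reaches it, so n = 4.

4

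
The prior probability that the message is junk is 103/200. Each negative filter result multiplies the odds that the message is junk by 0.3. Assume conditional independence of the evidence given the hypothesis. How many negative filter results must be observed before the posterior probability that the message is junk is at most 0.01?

4

Prior odds = 0.515/0.485 = 103/97.
Likelihood ratio per negative filter result = 0.3.
Target posterior odds = 0.01/0.99 = 1/99.
Require 0.3ⁿ ≤ 1/99 ÷ (103/97) = 97/10197.
0.3³ = 0.027 is still above 97/10197 but 0.3⁴ = 0.0081 is at or below it, so n = 4.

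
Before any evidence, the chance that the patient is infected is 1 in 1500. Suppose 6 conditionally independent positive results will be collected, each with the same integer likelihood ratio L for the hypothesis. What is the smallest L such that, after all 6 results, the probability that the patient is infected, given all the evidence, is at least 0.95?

6

Prior odds = (1/1500)/(1499/1500) = 1/1499.
Target odds = 0.95/0.05 = 19.
Need L⁶ ≥ 19 ÷ (1/1499) = 28481.
5⁶ = 15625 < 28481 ≤ 46656 = 6⁶, so L = 6.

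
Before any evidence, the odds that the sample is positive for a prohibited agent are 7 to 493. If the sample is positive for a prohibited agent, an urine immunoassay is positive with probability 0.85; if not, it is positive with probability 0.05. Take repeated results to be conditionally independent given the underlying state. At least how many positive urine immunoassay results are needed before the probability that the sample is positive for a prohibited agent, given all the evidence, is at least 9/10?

Prior odds = 7/493.
Likelihood ratio of a positive = 0.85/0.05 = 17.
Target odds: 0.9 ÷ 0.1 = 9.
Require 17ⁿ ≥ 9 ÷ (7/493) = 4437/7.
17² = 289 falls short of 4437/7 but 17³ = 4913 reaches it, so n = 3.

3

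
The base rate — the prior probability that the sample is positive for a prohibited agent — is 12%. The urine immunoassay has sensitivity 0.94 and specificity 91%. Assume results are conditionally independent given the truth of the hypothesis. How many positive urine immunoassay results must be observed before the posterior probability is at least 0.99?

3

Prior odds: 0.12 ÷ 0.88 = 3/22.
False-positive rate = 1 − 0.91 = 0.09; likelihood ratio of a positive = 0.94/0.09 = 94/9.
Target posterior odds = 0.99/0.01 = 99.
Need (3/22) × (94/9)ⁿ ≥ 99, i.e. (94/9)ⁿ ≥ 726.
(94/9)² = 8836/81 falls short of 726 but (94/9)³ = 830584/729 reaches it, so n = 3.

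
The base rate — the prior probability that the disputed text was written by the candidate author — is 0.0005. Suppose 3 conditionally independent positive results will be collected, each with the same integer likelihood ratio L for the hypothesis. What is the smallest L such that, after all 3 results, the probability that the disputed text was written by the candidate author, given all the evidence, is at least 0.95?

Prior odds = 0.0005/0.9995 = 1/1999.
Target odds = 0.95/0.05 = 19.
Need L³ ≥ 19 ÷ (1/1999) = 37981.
33³ = 35937 < 37981 ≤ 39304 = 34³, so L = 34.

34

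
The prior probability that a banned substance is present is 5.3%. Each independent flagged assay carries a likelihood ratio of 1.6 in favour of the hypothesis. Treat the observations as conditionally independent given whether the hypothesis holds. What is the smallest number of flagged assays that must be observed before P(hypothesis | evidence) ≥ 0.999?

21

Prior odds = 0.053/0.947 = 53/947.
Likelihood ratio per flagged assay = 1.6.
Target posterior odds = 0.999/0.001 = 999.
Require 1.6ⁿ ≥ 999 ÷ (53/947) = 946053/53.
1.6²⁰ ≈12089.3 falls short of 946053/53 but 1.6²¹ ≈19342.8 reaches it, so n = 21.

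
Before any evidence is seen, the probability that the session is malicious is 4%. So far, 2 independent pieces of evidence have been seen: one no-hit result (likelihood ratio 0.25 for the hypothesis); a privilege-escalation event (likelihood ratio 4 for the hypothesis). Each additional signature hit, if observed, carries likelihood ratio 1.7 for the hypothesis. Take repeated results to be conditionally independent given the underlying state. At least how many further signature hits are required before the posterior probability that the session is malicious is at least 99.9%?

20

Prior odds = 0.04/0.96 = 1/24.
Combined Bayes factor of the evidence already in hand = 0.25 × 4 = 1.
Odds after that evidence = (1/24) × 1 = 1/24.
Target odds = 0.999/0.001 = 999.
Need 1.7ⁿ ≥ 999 ÷ (1/24) = 23976.
1.7¹⁹ ≈23907.2 falls short of 23976 but 1.7²⁰ ≈40642.3 reaches it, so n = 20.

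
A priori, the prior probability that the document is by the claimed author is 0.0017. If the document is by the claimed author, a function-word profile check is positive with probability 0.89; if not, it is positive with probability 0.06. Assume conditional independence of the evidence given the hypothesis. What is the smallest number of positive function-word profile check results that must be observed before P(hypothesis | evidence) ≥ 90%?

Prior odds: 0.0017 ÷ 0.9983 = 17/9983.
Likelihood ratio of a positive = 0.89/0.06 = 89/6.
Target odds: 0.9 ÷ 0.1 = 9.
Require (89/6)ⁿ ≥ 9 ÷ (17/9983) = 89847/17.
(89/6)³ = 704969/216 falls short of 89847/17 but (89/6)⁴ = 62742241/1296 reaches it, so n = 4.

4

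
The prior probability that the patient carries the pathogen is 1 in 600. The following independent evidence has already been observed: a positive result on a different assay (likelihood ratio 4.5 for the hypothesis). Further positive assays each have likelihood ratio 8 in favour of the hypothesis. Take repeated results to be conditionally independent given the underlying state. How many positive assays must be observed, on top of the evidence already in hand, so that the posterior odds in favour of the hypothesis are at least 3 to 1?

3

Prior odds = (1/600)/(599/600) = 1/599.
Bayes factor of the evidence already in hand = 4.5.
Odds after that evidence = (1/599) × 4.5 = 9/1198.
Target odds = 3.
Need 8ⁿ ≥ 3 ÷ (9/1198) = 1198/3.
8² = 64 falls short of 1198/3 but 8³ = 512 reaches it, so n = 3.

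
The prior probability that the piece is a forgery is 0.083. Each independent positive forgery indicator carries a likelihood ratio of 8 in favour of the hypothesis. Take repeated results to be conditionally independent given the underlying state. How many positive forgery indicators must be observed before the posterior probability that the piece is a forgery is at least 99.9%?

Prior odds: 0.083 ÷ 0.917 = 83/917.
Likelihood ratio per positive forgery indicator = 8.
Target posterior odds = 0.999/0.001 = 999.
Require 8ⁿ ≥ 999 ÷ (83/917) = 916083/83.
8⁴ = 4096 falls short of 916083/83 but 8⁵ = 32768 reaches it, so n = 5.

5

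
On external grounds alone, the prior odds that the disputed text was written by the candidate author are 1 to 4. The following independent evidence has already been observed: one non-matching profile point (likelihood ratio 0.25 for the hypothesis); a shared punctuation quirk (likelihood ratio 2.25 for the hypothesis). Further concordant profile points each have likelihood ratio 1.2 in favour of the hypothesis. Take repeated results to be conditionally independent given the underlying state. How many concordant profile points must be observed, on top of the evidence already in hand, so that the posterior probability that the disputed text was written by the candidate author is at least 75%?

17

Prior odds = 0.25.
Combined Bayes factor of the evidence already in hand = 0.25 × 2.25 = 0.5625.
Odds after that evidence = 0.25 × 0.5625 = 0.140625.
Target odds = 0.75/0.25 = 3.
Need 1.2ⁿ ≥ 3 ÷ 0.140625 = 64/3.
1.2¹⁶ ≈18.4884 falls short of 64/3 but 1.2¹⁷ ≈22.1861 reaches it, so n = 17.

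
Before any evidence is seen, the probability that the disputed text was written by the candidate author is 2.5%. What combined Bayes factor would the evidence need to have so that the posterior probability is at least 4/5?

Prior odds = 0.025/0.975 = 1/39.
Target odds = 0.8/0.2 = 4.
Required Bayes factor = 4 ÷ (1/39) = 156.

156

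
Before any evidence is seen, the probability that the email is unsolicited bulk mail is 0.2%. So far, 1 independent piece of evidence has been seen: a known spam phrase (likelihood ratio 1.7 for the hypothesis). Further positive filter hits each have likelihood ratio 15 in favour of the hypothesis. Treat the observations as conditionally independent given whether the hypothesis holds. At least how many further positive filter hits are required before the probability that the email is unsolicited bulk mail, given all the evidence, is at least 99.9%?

Prior odds = 0.002/0.998 = 1/499.
Bayes factor of the evidence already in hand = 1.7.
Odds after that evidence = (1/499) × 1.7 = 17/4990.
Target odds = 0.999/0.001 = 999.
Need 15ⁿ ≥ 999 ÷ (17/4990) = 4985010/17.
15⁴ = 50625 falls short of 4985010/17 but 15⁵ = 759375 reaches it, so n = 5.

5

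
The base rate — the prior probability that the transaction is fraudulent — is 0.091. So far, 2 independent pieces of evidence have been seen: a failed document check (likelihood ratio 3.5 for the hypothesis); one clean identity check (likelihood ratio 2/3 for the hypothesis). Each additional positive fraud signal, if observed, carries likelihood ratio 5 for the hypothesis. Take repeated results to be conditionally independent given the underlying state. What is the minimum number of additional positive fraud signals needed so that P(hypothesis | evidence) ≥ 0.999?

6

Prior odds = 0.091/0.909 = 91/909.
Combined Bayes factor of the evidence already in hand = 3.5 × (2/3) = 7/3.
Odds after that evidence = (91/909) × 7/3 = 637/2727.
Target odds = 0.999/0.001 = 999.
Need 5ⁿ ≥ 999 ÷ (637/2727) = 2724273/637.
5⁵ = 3125 falls short of 2724273/637 but 5⁶ = 15625 reaches it, so n = 6.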